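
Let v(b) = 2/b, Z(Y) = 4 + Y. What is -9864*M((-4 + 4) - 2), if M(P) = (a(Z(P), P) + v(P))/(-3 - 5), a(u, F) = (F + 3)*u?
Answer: 1233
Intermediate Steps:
a(u, F) = u*(3 + F) (a(u, F) = (3 + F)*u = u*(3 + F))
M(P) = -1/(4*P) - (3 + P)*(4 + P)/8 (M(P) = ((4 + P)*(3 + P) + 2/P)/(-3 - 5) = ((3 + P)*(4 + P) + 2/P)/(-8) = (2/P + (3 + P)*(4 + P))*(-⅛) = -1/(4*P) - (3 + P)*(4 + P)/8)
-9864*M((-4 + 4) - 2) = -1233*(-2 - ((-4 + 4) - 2)*(3 + ((-4 + 4) - 2))*(4 + ((-4 + 4) - 2)))/((-4 + 4) - 2) = -1233*(-2 - (0 - 2)*(3 + (0 - 2))*(4 + (0 - 2)))/(0 - 2) = -1233*(-2 - 1*(-2)*(3 - 2)*(4 - 2))/(-2) = -1233*(-1)*(-2 - 1*(-2)*1*2)/2 = -1233*(-1)*(-2 + 4)/2 = -1233*(-1)*2/2 = -9864*(-⅛) = 1233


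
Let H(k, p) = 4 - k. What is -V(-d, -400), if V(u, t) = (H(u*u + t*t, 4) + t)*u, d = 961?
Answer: -1041644237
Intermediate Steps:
V(u, t) = u*(4 + t - t² - u²) (V(u, t) = ((4 - (u*u + t*t)) + t)*u = ((4 - (u² + t²)) + t)*u = ((4 - (t² + u²)) + t)*u = ((4 + (-t² - u²)) + t)*u = ((4 - t² - u²) + t)*u = (4 + t - t² - u²)*u = u*(4 + t - t² - u²))
-V(-d, -400) = -(-1*961)*(4 - 400 - 1*(-400)² - (-1*961)²) = -(-961)*(4 - 400 - 1*160000 - 1*(-961)²) = -(-961)*(4 - 400 - 160000 - 1*923521) = -(-961)*(4 - 400 - 160000 - 923521) = -(-961)*(-1083917) = -1*1041644237 = -1041644237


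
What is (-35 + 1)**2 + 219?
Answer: 1375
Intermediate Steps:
(-35 + 1)**2 + 219 = (-34)**2 + 219 = 1156 + 219 = 1375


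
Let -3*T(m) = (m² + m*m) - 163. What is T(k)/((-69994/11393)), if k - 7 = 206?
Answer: 1031920975/209982 ≈ 4914.3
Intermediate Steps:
k = 213 (k = 7 + 206 = 213)
T(m) = 163/3 - 2*m²/3 (T(m) = -((m² + m*m) - 163)/3 = -((m² + m²) - 163)/3 = -(2*m² - 163)/3 = -(-163 + 2*m²)/3 = 163/3 - 2*m²/3)
T(k)/((-69994/11393)) = (163/3 - ⅔*213²)/((-69994/11393)) = (163/3 - ⅔*45369)/((-69994*1/11393)) = (163/3 - 30246)/(-69994/11393) = -90575/3*(-11393/69994) = 1031920975/209982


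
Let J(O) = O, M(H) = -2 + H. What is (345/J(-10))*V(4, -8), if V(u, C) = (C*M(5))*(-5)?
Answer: -4140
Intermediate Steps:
V(u, C) = -15*C (V(u, C) = (C*(-2 + 5))*(-5) = (C*3)*(-5) = (3*C)*(-5) = -15*C)
(345/J(-10))*V(4, -8) = (345/(-10))*(-15*(-8)) = (345*(-⅒))*120 = -69/2*120 = -4140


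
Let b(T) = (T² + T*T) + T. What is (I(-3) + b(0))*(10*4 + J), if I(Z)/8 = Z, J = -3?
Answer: -888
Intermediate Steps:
I(Z) = 8*Z
b(T) = T + 2*T² (b(T) = (T² + T²) + T = 2*T² + T = T + 2*T²)
(I(-3) + b(0))*(10*4 + J) = (8*(-3) + 0*(1 + 2*0))*(10*4 - 3) = (-24 + 0*(1 + 0))*(40 - 3) = (-24 + 0*1)*37 = (-24 + 0)*37 = -24*37 = -888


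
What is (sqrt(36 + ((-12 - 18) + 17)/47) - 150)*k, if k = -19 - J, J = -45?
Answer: -3900 + 26*sqrt(78913)/47 ≈ -3744.6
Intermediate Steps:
k = 26 (k = -19 - 1*(-45) = -19 + 45 = 26)
(sqrt(36 + ((-12 - 18) + 17)/47) - 150)*k = (sqrt(36 + ((-12 - 18) + 17)/47) - 150)*26 = (sqrt(36 + (-30 + 17)*(1/47)) - 150)*26 = (sqrt(36 - 13*1/47) - 150)*26 = (sqrt(36 - 13/47) - 150)*26 = (sqrt(1679/47) - 150)*26 = (sqrt(78913)/47 - 150)*26 = (-150 + sqrt(78913)/47)*26 = -3900 + 26*sqrt(78913)/47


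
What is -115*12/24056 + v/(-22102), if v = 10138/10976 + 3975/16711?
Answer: -349973279683973/6095109954197152 ≈ -0.057419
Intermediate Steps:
v = 106522859/91709968 (v = 10138*(1/10976) + 3975*(1/16711) = 5069/5488 + 3975/16711 = 106522859/91709968 ≈ 1.1615)
-115*12/24056 + v/(-22102) = -115*12/24056 + (106522859/91709968)/(-22102) = -1380*1/24056 + (106522859/91709968)*(-1/22102) = -345/6014 - 106522859/2026973712736 = -349973279683973/6095109954197152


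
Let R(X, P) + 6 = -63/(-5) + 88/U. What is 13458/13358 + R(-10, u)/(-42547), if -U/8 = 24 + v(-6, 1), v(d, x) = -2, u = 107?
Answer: 2862580211/2841714130 ≈ 1.0073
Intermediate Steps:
U = -176 (U = -8*(24 - 2) = -8*22 = -176)
R(X, P) = 61/10 (R(X, P) = -6 + (-63/(-5) + 88/(-176)) = -6 + (-63*(-⅕) + 88*(-1/176)) = -6 + (63/5 - ½) = -6 + 121/10 = 61/10)
13458/13358 + R(-10, u)/(-42547) = 13458/13358 + (61/10)/(-42547) = 13458*(1/13358) + (61/10)*(-1/42547) = 6729/6679 - 61/425470 = 2862580211/2841714130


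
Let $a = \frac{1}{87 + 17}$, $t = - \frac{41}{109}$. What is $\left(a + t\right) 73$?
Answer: $- \frac{303315}{11336} \approx -26.757$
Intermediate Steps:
$t = - \frac{41}{109}$ ($t = \left(-41\right) \frac{1}{109} = - \frac{41}{109} \approx -0.37615$)
$a = \frac{1}{104} \approx 0.0096154$
$\left(a + t\right) 73 = \left(\frac{1}{104} - \frac{41}{109}\right) 73 = \left(- \frac{4155}{11336}\right) 73 = - \frac{303315}{11336}$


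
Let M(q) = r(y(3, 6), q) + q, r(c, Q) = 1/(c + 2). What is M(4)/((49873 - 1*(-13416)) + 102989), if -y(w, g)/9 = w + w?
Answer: 69/2882152 ≈ 2.3940e-5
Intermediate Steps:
y(w, g) = -18*w (y(w, g) = -9*(w + w) = -18*w)
r(c, Q) = 1/(2 + c)
M(q) = -1/52 + q (M(q) = 1/(2 - 18*3) + q = 1/(2 - 54) + q = 1/(-52) + q = -1/52 + q)
M(4)/((49873 - 1*(-13416)) + 102989) = (-1/52 + 4)/((49873 - 1*(-13416)) + 102989) = (207/52)/((49873 + 13416) + 102989) = (207/52)/(63289 + 102989) = (207/52)/166278 = (1/166278)*(207/52) = 69/2882152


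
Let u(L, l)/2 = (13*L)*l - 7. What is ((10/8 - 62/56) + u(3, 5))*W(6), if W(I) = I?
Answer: 15798/7 ≈ 2256.9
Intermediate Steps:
u(L, l) = -14 + 26*L*l (u(L, l) = 2*((13*L)*l - 7) = 2*(13*L*l - 7) = 2*(-7 + 13*L*l) = -14 + 26*L*l)
((10/8 - 62/56) + u(3, 5))*W(6) = ((10/8 - 62/56) + (-14 + 26*3*5))*6 = ((10*(1/8) - 62*1/56) + (-14 + 390))*6 = ((5/4 - 31/28) + 376)*6 = (1/7 + 376)*6 = (2633/7)*6 = 15798/7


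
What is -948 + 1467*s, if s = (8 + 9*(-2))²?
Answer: 145752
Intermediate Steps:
s = 100 (s = (8 - 18)² = (-10)² = 100)
-948 + 1467*s = -948 + 1467*100 = -948 + 146700 = 145752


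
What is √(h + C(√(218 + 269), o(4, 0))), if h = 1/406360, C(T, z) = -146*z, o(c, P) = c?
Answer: I*√24108753540010/203180 ≈ 24.166*I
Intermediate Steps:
h = 1/406360 ≈ 2.4609e-6
√(h + C(√(218 + 269), o(4, 0))) = √(1/406360 - 146*4) = √(1/406360 - 584) = √(-237314239/406360) = I*√24108753540010/203180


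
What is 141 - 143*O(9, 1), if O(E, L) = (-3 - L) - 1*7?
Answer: 1714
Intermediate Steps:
O(E, L) = -10 - L (O(E, L) = (-3 - L) - 7 = -10 - L)
141 - 143*O(9, 1) = 141 - 143*(-10 - 1*1) = 141 - 143*(-10 - 1) = 141 - 143*(-11) = 141 + 1573 = 1714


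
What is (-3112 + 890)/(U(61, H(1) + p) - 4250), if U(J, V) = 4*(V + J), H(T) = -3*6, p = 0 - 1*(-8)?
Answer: 1111/2023 ≈ 0.54918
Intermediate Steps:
p = 8 (p = 0 + 8 = 8)
H(T) = -18
U(J, V) = 4*J + 4*V (U(J, V) = 4*(J + V) = 4*J + 4*V)
(-3112 + 890)/(U(61, H(1) + p) - 4250) = (-3112 + 890)/((4*61 + 4*(-18 + 8)) - 4250) = -2222/((244 + 4*(-10)) - 4250) = -2222/((244 - 40) - 4250) = -2222/(204 - 4250) = -2222/(-4046) = -2222*(-1/4046) = 1111/2023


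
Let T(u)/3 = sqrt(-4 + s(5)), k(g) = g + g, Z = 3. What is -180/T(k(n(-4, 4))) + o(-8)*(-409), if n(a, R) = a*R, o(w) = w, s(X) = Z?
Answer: 3272 + 60*I ≈ 3272.0 + 60.0*I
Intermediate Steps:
s(X) = 3
n(a, R) = R*a
k(g) = 2*g
T(u) = 3*I (T(u) = 3*sqrt(-4 + 3) = 3*sqrt(-1) = 3*I)
-180/T(k(n(-4, 4))) + o(-8)*(-409) = -180*(-I/3) - 8*(-409) = -(-60)*I + 3272 = 60*I + 3272 = 3272 + 60*I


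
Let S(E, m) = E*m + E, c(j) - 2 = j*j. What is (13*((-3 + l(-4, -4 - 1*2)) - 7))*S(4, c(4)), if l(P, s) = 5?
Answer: -4940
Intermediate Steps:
c(j) = 2 + j**2 (c(j) = 2 + j*j = 2 + j**2)
S(E, m) = E + E*m
(13*((-3 + l(-4, -4 - 1*2)) - 7))*S(4, c(4)) = (13*((-3 + 5) - 7))*(4*(1 + (2 + 4**2))) = (13*(2 - 7))*(4*(1 + (2 + 16))) = (13*(-5))*(4*(1 + 18)) = -260*19 = -65*76 = -4940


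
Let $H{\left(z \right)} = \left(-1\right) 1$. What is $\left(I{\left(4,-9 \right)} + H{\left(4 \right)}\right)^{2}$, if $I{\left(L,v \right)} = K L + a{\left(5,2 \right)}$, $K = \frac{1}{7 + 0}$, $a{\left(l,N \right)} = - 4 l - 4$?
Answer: $\frac{29241}{49} \approx 596.75$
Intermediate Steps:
$a{\left(l,N \right)} = -4 - 4 l$
$K = \frac{1}{7} \approx 0.14286$
$H{\left(z \right)} = -1$
$I{\left(L,v \right)} = -24 + \frac{L}{7}$ ($I{\left(L,v \right)} = \frac{L}{7} - 24 = -24 + \frac{L}{7}$)
$\left(I{\left(4,-9 \right)} + H{\left(4 \right)}\right)^{2} = \left(\left(-24 + \frac{1}{7} \cdot 4\right) - 1\right)^{2} = \left(\left(-24 + \frac{4}{7}\right) - 1\right)^{2} = \left(- \frac{164}{7} - 1\right)^{2} = \left(- \frac{171}{7}\right)^{2} = \frac{29241}{49}$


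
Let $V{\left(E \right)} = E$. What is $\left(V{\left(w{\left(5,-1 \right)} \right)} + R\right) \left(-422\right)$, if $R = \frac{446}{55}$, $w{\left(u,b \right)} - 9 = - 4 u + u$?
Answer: $- \frac{48952}{55} \approx -890.04$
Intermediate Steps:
$w{\left(u,b \right)} = 9 - 3 u$ ($w{\left(u,b \right)} = 9 + \left(- 4 u + u\right) = 9 - 3 u$)
$R = \frac{446}{55}$ ($R = 446 \cdot \frac{1}{55} = \frac{446}{55} \approx 8.1091$)
$\left(V{\left(w{\left(5,-1 \right)} \right)} + R\right) \left(-422\right) = \left(\left(9 - 15\right) + \frac{446}{55}\right) \left(-422\right) = \left(-6 + \frac{446}{55}\right) \left(-422\right) = \frac{116}{55} \left(-422\right) = - \frac{48952}{55}$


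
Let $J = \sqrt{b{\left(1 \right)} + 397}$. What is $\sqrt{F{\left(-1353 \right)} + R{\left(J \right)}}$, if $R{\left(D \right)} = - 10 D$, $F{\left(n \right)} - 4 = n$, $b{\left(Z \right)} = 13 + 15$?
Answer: $\sqrt{-1349 - 50 \sqrt{17}} \approx 39.435 i$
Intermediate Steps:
$b{\left(Z \right)} = 28$
$J = 5 \sqrt{17}$ ($J = \sqrt{28 + 397} = \sqrt{425} = 5 \sqrt{17} \approx 20.616$)
$F{\left(n \right)} = 4 + n$
$\sqrt{F{\left(-1353 \right)} + R{\left(J \right)}} = \sqrt{\left(4 - 1353\right) - 10 \cdot 5 \sqrt{17}} = \sqrt{-1349 - 50 \sqrt{17}}$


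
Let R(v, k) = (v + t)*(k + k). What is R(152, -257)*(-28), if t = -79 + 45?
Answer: 1698256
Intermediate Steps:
t = -34
R(v, k) = 2*k*(-34 + v) (R(v, k) = (v - 34)*(k + k) = (-34 + v)*(2*k) = 2*k*(-34 + v))
R(152, -257)*(-28) = (2*(-257)*(-34 + 152))*(-28) = (2*(-257)*118)*(-28) = -60652*(-28) = 1698256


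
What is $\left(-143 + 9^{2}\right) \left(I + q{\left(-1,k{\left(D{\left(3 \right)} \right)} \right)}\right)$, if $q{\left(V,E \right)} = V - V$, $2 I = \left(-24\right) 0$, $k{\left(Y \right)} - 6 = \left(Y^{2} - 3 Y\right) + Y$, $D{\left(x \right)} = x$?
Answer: $0$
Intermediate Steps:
$k{\left(Y \right)} = 6 + Y^{2} - 2 Y$ ($k{\left(Y \right)} = 6 + \left(\left(Y^{2} - 3 Y\right) + Y\right) = 6 + \left(Y^{2} - 2 Y\right) = 6 + Y^{2} - 2 Y$)
$I = 0$ ($I = \frac{\left(-24\right) 0}{2} = \frac{1}{2} \cdot 0 = 0$)
$q{\left(V,E \right)} = 0$
$\left(-143 + 9^{2}\right) \left(I + q{\left(-1,k{\left(D{\left(3 \right)} \right)} \right)}\right) = \left(-143 + 9^{2}\right) \left(0 + 0\right) = \left(-143 + 81\right) 0 = \left(-62\right) 0 = 0$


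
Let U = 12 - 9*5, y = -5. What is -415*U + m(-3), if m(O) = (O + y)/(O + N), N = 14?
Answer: 150637/11 ≈ 13694.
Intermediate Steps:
m(O) = (-5 + O)/(14 + O) (m(O) = (O - 5)/(O + 14) = (-5 + O)/(14 + O))
U = -33 (U = 12 - 45 = -33)
-415*U + m(-3) = -415*(-33) + (-5 - 3)/(14 - 3) = 13695 - 8/11 = 150637/11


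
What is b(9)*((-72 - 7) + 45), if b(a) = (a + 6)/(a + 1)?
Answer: -51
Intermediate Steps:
b(a) = (6 + a)/(1 + a)
b(9)*((-72 - 7) + 45) = ((6 + 9)/(1 + 9))*((-72 - 7) + 45) = (15/10)*(-79 + 45) = ((⅒)*15)*(-34) = (3/2)*(-34) = -51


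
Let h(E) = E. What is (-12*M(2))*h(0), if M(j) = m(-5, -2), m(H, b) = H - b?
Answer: 0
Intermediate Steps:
M(j) = -3 (M(j) = -5 - 1*(-2) = -5 + 2 = -3)
(-12*M(2))*h(0) = -12*(-3)*0 = 36*0 = 0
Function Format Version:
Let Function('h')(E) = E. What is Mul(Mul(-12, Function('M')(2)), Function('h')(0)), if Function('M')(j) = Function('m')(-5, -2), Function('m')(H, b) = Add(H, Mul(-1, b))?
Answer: 0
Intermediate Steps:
Function('M')(j) = -3 (Function('M')(j) = Add(-5, Mul(-1, -2)) = Add(-5, 2) = -3)
Mul(Mul(-12, Function('M')(2)), Function('h')(0)) = Mul(Mul(-12, -3), 0) = Mul(36, 0) = 0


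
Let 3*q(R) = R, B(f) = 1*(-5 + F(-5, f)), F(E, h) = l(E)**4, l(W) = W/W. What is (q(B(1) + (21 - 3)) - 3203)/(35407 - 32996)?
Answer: -9595/7233 ≈ -1.3266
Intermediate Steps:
l(W) = 1
F(E, h) = 1 (F(E, h) = 1**4 = 1)
B(f) = -4 (B(f) = 1*(-5 + 1) = 1*(-4) = -4)
q(R) = R/3
(q(B(1) + (21 - 3)) - 3203)/(35407 - 32996) = ((-4 + (21 - 3))/3 - 3203)/(35407 - 32996) = ((-4 + 18)/3 - 3203)/2411 = ((1/3)*14 - 3203)*(1/2411) = (14/3 - 3203)*(1/2411) = -9595/3*1/2411 = -9595/7233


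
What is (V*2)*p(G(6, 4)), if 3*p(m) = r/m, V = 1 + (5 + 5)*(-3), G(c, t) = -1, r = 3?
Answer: 58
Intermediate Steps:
V = -29 (V = 1 + 10*(-3) = 1 - 30 = -29)
p(m) = 1/m (p(m) = (3/m)/3 = 1/m)
(V*2)*p(G(6, 4)) = -29*2/(-1) = -58*(-1) = 58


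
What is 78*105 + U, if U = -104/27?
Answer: 221026/27 ≈ 8186.1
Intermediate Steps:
U = -104/27 (U = -104*1/27 = -104/27 ≈ -3.8519)
78*105 + U = 78*105 - 104/27 = 8190 - 104/27 = 221026/27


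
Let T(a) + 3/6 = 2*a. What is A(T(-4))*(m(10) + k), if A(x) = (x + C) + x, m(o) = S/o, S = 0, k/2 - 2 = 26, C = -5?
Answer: -1232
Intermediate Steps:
k = 56 (k = 4 + 2*26 = 4 + 52 = 56)
T(a) = -1/2 + 2*a
m(o) = 0 (m(o) = 0/o = 0)
A(x) = -5 + 2*x (A(x) = (x - 5) + x = (-5 + x) + x = -5 + 2*x)
A(T(-4))*(m(10) + k) = (-5 + 2*(-1/2 + 2*(-4)))*(0 + 56) = (-5 + 2*(-1/2 - 8))*56 = (-5 + 2*(-17/2))*56 = (-5 - 17)*56 = -22*56 = -1232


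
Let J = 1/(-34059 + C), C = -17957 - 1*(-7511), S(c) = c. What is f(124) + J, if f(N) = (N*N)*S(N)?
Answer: 84854301119/44505 ≈ 1.9066e+6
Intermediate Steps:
C = -10446 (C = -17957 + 7511 = -10446)
J = -1/44505 (J = 1/(-34059 - 10446) = 1/(-44505) = -1/44505 ≈ -2.2469e-5)
f(N) = N³ (f(N) = (N*N)*N = N²*N = N³)
f(124) + J = 124³ - 1/44505 = 1906624 - 1/44505 = 84854301119/44505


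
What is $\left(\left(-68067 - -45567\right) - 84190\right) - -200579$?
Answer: $93889$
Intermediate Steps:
$\left(\left(-68067 - -45567\right) - 84190\right) - -200579 = \left(\left(-68067 + 45567\right) - 84190\right) + 200579 = \left(-22500 - 84190\right) + 200579 = -106690 + 200579 = 93889$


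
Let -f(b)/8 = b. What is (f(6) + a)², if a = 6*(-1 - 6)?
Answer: 8100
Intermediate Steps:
f(b) = -8*b
a = -42 (a = 6*(-7) = -42)
(f(6) + a)² = (-8*6 - 42)² = (-48 - 42)² = (-90)² = 8100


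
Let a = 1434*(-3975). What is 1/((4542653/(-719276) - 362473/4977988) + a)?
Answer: -223784206043/1275604971700397182 ≈ -1.7543e-7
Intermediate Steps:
a = -5700150
1/((4542653/(-719276) - 362473/4977988) + a) = 1/((4542653/(-719276) - 362473/4977988) - 5700150) = 1/((4542653*(-1/719276) - 362473*1/4977988) - 5700150) = 1/((-4542653/719276 - 362473/4977988) - 5700150) = 1/(-1429624390732/223784206043 - 5700150) = 1/(-1275604971700397182/223784206043) = -223784206043/1275604971700397182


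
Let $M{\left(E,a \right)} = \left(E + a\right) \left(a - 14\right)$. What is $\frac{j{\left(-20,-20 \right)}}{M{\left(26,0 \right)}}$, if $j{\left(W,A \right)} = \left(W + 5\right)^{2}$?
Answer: $- \frac{225}{364} \approx -0.61813$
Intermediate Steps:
$M{\left(E,a \right)} = \left(-14 + a\right) \left(E + a\right)$ ($M{\left(E,a \right)} = \left(E + a\right) \left(-14 + a\right) = \left(-14 + a\right) \left(E + a\right)$)
$j{\left(W,A \right)} = \left(5 + W\right)^{2}$
$\frac{j{\left(-20,-20 \right)}}{M{\left(26,0 \right)}} = \frac{\left(5 - 20\right)^{2}}{0^{2} - 364 - 0 + 26 \cdot 0} = \frac{\left(-15\right)^{2}}{0 - 364 + 0 + 0} = \frac{225}{-364} = 225 \left(- \frac{1}{364}\right) = - \frac{225}{364}$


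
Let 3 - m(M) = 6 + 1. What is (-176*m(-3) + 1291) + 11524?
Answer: 13519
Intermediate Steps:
m(M) = -4 (m(M) = 3 - (6 + 1) = 3 - 1*7 = 3 - 7 = -4)
(-176*m(-3) + 1291) + 11524 = (-176*(-4) + 1291) + 11524 = (704 + 1291) + 11524 = 1995 + 11524 = 13519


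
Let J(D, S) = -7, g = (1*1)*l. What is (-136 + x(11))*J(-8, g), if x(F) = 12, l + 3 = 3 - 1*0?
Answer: 868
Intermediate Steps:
l = 0 (l = -3 + (3 - 1*0) = -3 + (3 + 0) = -3 + 3 = 0)
g = 0 (g = (1*1)*0 = 1*0 = 0)
(-136 + x(11))*J(-8, g) = (-136 + 12)*(-7) = -124*(-7) = 868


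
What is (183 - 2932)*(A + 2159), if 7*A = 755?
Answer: -43621132/7 ≈ -6.2316e+6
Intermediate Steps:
A = 755/7 (A = (1/7)*755 = 755/7 ≈ 107.86)
(183 - 2932)*(A + 2159) = (183 - 2932)*(755/7 + 2159) = -2749*15868/7 = -43621132/7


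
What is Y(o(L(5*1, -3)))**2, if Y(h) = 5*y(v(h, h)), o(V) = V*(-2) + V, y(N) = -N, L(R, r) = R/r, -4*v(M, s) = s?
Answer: 625/144 ≈ 4.3403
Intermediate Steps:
v(M, s) = -s/4
o(V) = -V (o(V) = -2*V + V = -V)
Y(h) = 5*h/4 (Y(h) = 5*(-(-1)*h/4) = 5*(h/4) = 5*h/4)
Y(o(L(5*1, -3)))**2 = (5*(-5*1/(-3))/4)**2 = (5*(-5*(-1)/3)/4)**2 = (5*(-1*(-5/3))/4)**2 = ((5/4)*(5/3))**2 = (25/12)**2 = 625/144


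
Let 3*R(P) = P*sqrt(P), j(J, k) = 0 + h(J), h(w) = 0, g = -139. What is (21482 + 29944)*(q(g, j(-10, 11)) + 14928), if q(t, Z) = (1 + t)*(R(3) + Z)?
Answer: 767687328 - 7096788*sqrt(3) ≈ 7.5540e+8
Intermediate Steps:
j(J, k) = 0 (j(J, k) = 0 + 0 = 0)
R(P) = P**(3/2)/3 (R(P) = (P*sqrt(P))/3 = P**(3/2)/3)
q(t, Z) = (1 + t)*(Z + sqrt(3)) (q(t, Z) = (1 + t)*(3**(3/2)/3 + Z) = (1 + t)*((3*sqrt(3))/3 + Z) = (1 + t)*(sqrt(3) + Z) = (1 + t)*(Z + sqrt(3)))
(21482 + 29944)*(q(g, j(-10, 11)) + 14928) = (21482 + 29944)*((0 + sqrt(3) + 0*(-139) - 139*sqrt(3)) + 14928) = 51426*((0 + sqrt(3) + 0 - 139*sqrt(3)) + 14928) = 51426*(-138*sqrt(3) + 14928) = 51426*(14928 - 138*sqrt(3)) = 767687328 - 7096788*sqrt(3)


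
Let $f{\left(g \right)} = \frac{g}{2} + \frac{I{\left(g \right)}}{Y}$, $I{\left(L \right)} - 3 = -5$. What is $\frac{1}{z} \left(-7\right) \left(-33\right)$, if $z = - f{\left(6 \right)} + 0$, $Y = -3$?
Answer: $-63$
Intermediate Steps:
$I{\left(L \right)} = -2$ ($I{\left(L \right)} = 3 - 5 = -2$)
$f{\left(g \right)} = \frac{2}{3} + \frac{g}{2}$ ($f{\left(g \right)} = \frac{g}{2} - \frac{2}{-3} = g \frac{1}{2} - - \frac{2}{3} = \frac{g}{2} + \frac{2}{3} = \frac{2}{3} + \frac{g}{2}$)
$z = - \frac{11}{3}$ ($z = - (\frac{2}{3} + \frac{1}{2} \cdot 6) + 0 = - (\frac{2}{3} + 3) + 0 = \left(-1\right) \frac{11}{3} + 0 = - \frac{11}{3} + 0 = - \frac{11}{3} \approx -3.6667$)
$\frac{1}{z} \left(-7\right) \left(-33\right) = \frac{1}{- \frac{11}{3}} \left(-7\right) \left(-33\right) = \left(- \frac{3}{11}\right) \left(-7\right) \left(-33\right) = \frac{21}{11} \left(-33\right) = -63$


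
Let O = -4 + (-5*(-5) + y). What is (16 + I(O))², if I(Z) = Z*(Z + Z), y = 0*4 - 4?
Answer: 352836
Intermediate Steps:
y = -4 (y = 0 - 4 = -4)
O = 17 (O = -4 + (-5*(-5) - 4) = -4 + (25 - 4) = -4 + 21 = 17)
I(Z) = 2*Z² (I(Z) = Z*(2*Z) = 2*Z²)
(16 + I(O))² = (16 + 2*17²)² = (16 + 2*289)² = (16 + 578)² = 594² = 352836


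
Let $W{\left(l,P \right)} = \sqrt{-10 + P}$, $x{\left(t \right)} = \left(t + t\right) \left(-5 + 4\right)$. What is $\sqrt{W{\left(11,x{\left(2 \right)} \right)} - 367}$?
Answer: $\sqrt{-367 + i \sqrt{14}} \approx 0.09765 + 19.158 i$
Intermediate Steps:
$x{\left(t \right)} = - 2 t$ ($x{\left(t \right)} = 2 t \left(-1\right) = - 2 t$)
$\sqrt{W{\left(11,x{\left(2 \right)} \right)} - 367} = \sqrt{\sqrt{-10 - 4} - 367} = \sqrt{\sqrt{-14} - 367} = \sqrt{i \sqrt{14} - 367} = \sqrt{-367 + i \sqrt{14}}$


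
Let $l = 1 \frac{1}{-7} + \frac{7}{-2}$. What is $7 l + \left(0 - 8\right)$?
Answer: $- \frac{67}{2} \approx -33.5$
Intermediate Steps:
$l = - \frac{51}{14}$ ($l = 1 \left(- \frac{1}{7}\right) + 7 \left(- \frac{1}{2}\right) = - \frac{1}{7} - \frac{7}{2} = - \frac{51}{14} \approx -3.6429$)
$7 l + \left(0 - 8\right) = 7 \left(- \frac{51}{14}\right) + \left(0 - 8\right) = - \frac{51}{2} + \left(0 - 8\right) = - \frac{51}{2} - 8 = - \frac{67}{2}$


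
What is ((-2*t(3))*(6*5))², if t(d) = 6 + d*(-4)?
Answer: 129600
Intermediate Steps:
t(d) = 6 - 4*d
((-2*t(3))*(6*5))² = ((-2*(6 - 4*3))*(6*5))² = (-2*(6 - 12)*30)² = (-2*(-6)*30)² = (12*30)² = 360² = 129600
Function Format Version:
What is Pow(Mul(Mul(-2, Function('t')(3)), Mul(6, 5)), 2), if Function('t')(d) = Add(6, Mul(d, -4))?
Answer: 129600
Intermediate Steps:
Function('t')(d) = Add(6, Mul(-4, d))
Pow(Mul(Mul(-2, Function('t')(3)), Mul(6, 5)), 2) = Pow(Mul(Mul(-2, Add(6, Mul(-4, 3))), Mul(6, 5)), 2) = Pow(Mul(Mul(-2, Add(6, -12)), 30), 2) = Pow(Mul(Mul(-2, -6), 30), 2) = Pow(Mul(12, 30), 2) = Pow(360, 2) = 129600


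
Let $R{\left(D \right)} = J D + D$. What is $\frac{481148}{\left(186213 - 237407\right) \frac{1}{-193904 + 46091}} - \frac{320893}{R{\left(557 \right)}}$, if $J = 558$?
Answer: $\frac{851696081781245}{613073747} \approx 1.3892 \cdot 10^{6}$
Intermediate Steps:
$R{\left(D \right)} = 559 D$ ($R{\left(D \right)} = 558 D + D = 559 D$)
$\frac{481148}{\left(186213 - 237407\right) \frac{1}{-193904 + 46091}} - \frac{320893}{R{\left(557 \right)}} = \frac{481148}{\left(186213 - 237407\right) \frac{1}{-193904 + 46091}} - \frac{320893}{559 \cdot 557} = \frac{481148}{\left(-51194\right) \frac{1}{-147813}} - \frac{320893}{311363} = \frac{481148}{\left(-51194\right) \left(- \frac{1}{147813}\right)} - \frac{320893}{311363} = \frac{481148}{\frac{51194}{147813}} - \frac{320893}{311363} = 481148 \cdot \frac{147813}{51194} - \frac{320893}{311363} = \frac{35559964662}{25597} - \frac{320893}{311363} = \frac{851696081781245}{613073747}$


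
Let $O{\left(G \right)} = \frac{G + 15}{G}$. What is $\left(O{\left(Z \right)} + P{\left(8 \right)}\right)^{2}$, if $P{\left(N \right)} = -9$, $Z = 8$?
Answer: $\frac{2401}{64} \approx 37.516$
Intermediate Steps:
$O{\left(G \right)} = \frac{15 + G}{G}$
$\left(O{\left(Z \right)} + P{\left(8 \right)}\right)^{2} = \left(\frac{15 + 8}{8} - 9\right)^{2} = \left(\frac{1}{8} \cdot 23 - 9\right)^{2} = \left(\frac{23}{8} - 9\right)^{2} = \left(- \frac{49}{8}\right)^{2} = \frac{2401}{64}$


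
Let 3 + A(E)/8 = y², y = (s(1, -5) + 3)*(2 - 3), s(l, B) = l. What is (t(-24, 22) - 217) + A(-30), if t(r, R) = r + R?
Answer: -115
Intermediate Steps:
t(r, R) = R + r
y = -4 (y = (1 + 3)*(2 - 3) = 4*(-1) = -4)
A(E) = 104 (A(E) = -24 + 8*(-4)² = -24 + 8*16 = -24 + 128 = 104)
(t(-24, 22) - 217) + A(-30) = ((22 - 24) - 217) + 104 = (-2 - 217) + 104 = -219 + 104 = -115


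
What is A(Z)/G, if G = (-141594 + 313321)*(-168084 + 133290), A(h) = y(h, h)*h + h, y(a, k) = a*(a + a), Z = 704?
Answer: -38768224/331948291 ≈ -0.11679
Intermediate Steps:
y(a, k) = 2*a**2 (y(a, k) = a*(2*a) = 2*a**2)
A(h) = h + 2*h**3 (A(h) = (2*h**2)*h + h = 2*h**3 + h = h + 2*h**3)
G = -5975069238 (G = 171727*(-34794) = -5975069238)
A(Z)/G = (704 + 2*704**3)/(-5975069238) = (704 + 2*348913664)*(-1/5975069238) = (704 + 697827328)*(-1/5975069238) = 697828032*(-1/5975069238) = -38768224/331948291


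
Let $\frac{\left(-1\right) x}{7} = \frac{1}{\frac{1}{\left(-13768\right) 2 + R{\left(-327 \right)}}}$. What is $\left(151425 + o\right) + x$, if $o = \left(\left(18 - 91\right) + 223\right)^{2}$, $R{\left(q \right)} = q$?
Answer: $368966$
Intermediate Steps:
$o = 22500$ ($o = \left(\left(18 - 91\right) + 223\right)^{2} = \left(-73 + 223\right)^{2} = 150^{2} = 22500$)
$x = 195041$ ($x = - \frac{7}{\frac{1}{\left(-13768\right) 2 - 327}} = - \frac{7}{\frac{1}{-27536 - 327}} = - \frac{7}{\frac{1}{-27863}} = - \frac{7}{- \frac{1}{27863}} = \left(-7\right) \left(-27863\right) = 195041$)
$\left(151425 + o\right) + x = \left(151425 + 22500\right) + 195041 = 173925 + 195041 = 368966$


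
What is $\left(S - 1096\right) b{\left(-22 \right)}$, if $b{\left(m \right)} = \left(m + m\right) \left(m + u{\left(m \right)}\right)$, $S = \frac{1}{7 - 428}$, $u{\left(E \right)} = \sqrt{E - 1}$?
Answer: $- \frac{446651656}{421} + \frac{20302348 i \sqrt{23}}{421} \approx -1.0609 \cdot 10^{6} + 2.3127 \cdot 10^{5} i$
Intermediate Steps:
$u{\left(E \right)} = \sqrt{-1 + E}$
$S = - \frac{1}{421}$ ($S = \frac{1}{-421} = - \frac{1}{421} \approx -0.0023753$)
$b{\left(m \right)} = 2 m \left(m + \sqrt{-1 + m}\right)$ ($b{\left(m \right)} = \left(m + m\right) \left(m + \sqrt{-1 + m}\right) = 2 m \left(m + \sqrt{-1 + m}\right)$)
$\left(S - 1096\right) b{\left(-22 \right)} = \left(- \frac{1}{421} - 1096\right) 2 \left(-22\right) \left(-22 + \sqrt{-1 - 22}\right) = - \frac{461417 \cdot 2 \left(-22\right) \left(-22 + \sqrt{-23}\right)}{421} = - \frac{461417 \cdot 2 \left(-22\right) \left(-22 + i \sqrt{23}\right)}{421} = - \frac{461417 \left(968 - 44 i \sqrt{23}\right)}{421} = - \frac{446651656}{421} + \frac{20302348 i \sqrt{23}}{421}$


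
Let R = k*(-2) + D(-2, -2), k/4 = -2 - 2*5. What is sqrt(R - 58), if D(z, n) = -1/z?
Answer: sqrt(154)/2 ≈ 6.2048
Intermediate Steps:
k = -48 (k = 4*(-2 - 2*5) = 4*(-2 - 10) = 4*(-12) = -48)
R = 193/2 (R = -48*(-2) - 1/(-2) = 96 - 1*(-1/2) = 96 + 1/2 = 193/2 ≈ 96.500)
sqrt(R - 58) = sqrt(193/2 - 58) = sqrt(77/2) = sqrt(154)/2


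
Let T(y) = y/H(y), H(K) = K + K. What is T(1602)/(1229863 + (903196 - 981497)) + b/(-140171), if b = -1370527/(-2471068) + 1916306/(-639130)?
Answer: 569375109919729787/31866136341280508493210 ≈ 1.7868e-5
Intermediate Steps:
H(K) = 2*K
T(y) = ½ (T(y) = y/((2*y)) = y*(1/(2*y)) = ½)
b = -1929688756649/789666845420 (b = -1370527*(-1/2471068) + 1916306*(-1/639130) = 1370527/2471068 - 958153/319565 = -1929688756649/789666845420 ≈ -2.4437)
T(1602)/(1229863 + (903196 - 981497)) + b/(-140171) = 1/(2*(1229863 + (903196 - 981497))) - 1929688756649/789666845420/(-140171) = 1/(2*(1229863 - 78301)) - 1929688756649/789666845420*(-1/140171) = (½)/1151562 + 1929688756649/110688391389366820 = (½)*(1/1151562) + 1929688756649/110688391389366820 = 1/2303124 + 1929688756649/110688391389366820 = 569375109919729787/31866136341280508493210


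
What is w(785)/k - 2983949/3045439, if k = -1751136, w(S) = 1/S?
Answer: -4101860908155679/4186387626932640 ≈ -0.97981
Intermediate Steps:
w(785)/k - 2983949/3045439 = 1/(785*(-1751136)) - 2983949/3045439 = (1/785)*(-1/1751136) - 2983949*1/3045439 = -1/1374641760 - 2983949/3045439 = -4101860908155679/4186387626932640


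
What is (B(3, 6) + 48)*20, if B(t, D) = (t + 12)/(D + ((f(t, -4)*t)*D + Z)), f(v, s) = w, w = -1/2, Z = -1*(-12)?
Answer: 2980/3 ≈ 993.33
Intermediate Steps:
Z = 12
w = -½ (w = -1*½ = -½ ≈ -0.50000)
f(v, s) = -½
B(t, D) = (12 + t)/(12 + D - D*t/2) (B(t, D) = (t + 12)/(D + ((-t/2)*D + 12)) = (12 + t)/(D + (-D*t/2 + 12)) = (12 + t)/(D + (12 - D*t/2)) = (12 + t)/(12 + D - D*t/2))
(B(3, 6) + 48)*20 = (2*(12 + 3)/(24 + 2*6 - 1*6*3) + 48)*20 = (2*15/(24 + 12 - 18) + 48)*20 = (2*15/18 + 48)*20 = (2*(1/18)*15 + 48)*20 = (5/3 + 48)*20 = (149/3)*20 = 2980/3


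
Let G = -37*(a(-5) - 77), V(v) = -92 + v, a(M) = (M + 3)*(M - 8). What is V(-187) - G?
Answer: -2166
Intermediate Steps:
a(M) = (-8 + M)*(3 + M) (a(M) = (3 + M)*(-8 + M) = (-8 + M)*(3 + M))
G = 1887 (G = -37*((-24 + (-5)**2 - 5*(-5)) - 77) = -37*((-24 + 25 + 25) - 77) = -37*(26 - 77) = -37*(-51) = 1887)
V(-187) - G = (-92 - 187) - 1*1887 = -279 - 1887 = -2166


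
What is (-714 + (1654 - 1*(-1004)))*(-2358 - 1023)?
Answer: -6572664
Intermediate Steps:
(-714 + (1654 - 1*(-1004)))*(-2358 - 1023) = (-714 + (1654 + 1004))*(-3381) = (-714 + 2658)*(-3381) = 1944*(-3381) = -6572664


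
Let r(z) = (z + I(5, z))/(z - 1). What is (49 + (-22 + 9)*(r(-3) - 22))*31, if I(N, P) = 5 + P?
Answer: 41137/4 ≈ 10284.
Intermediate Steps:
r(z) = (5 + 2*z)/(-1 + z) (r(z) = (z + (5 + z))/(z - 1) = (5 + 2*z)/(-1 + z))
(49 + (-22 + 9)*(r(-3) - 22))*31 = (49 + (-22 + 9)*((5 + 2*(-3))/(-1 - 3) - 22))*31 = (49 - 13*((5 - 6)/(-4) - 22))*31 = (49 - 13*(-1/4*(-1) - 22))*31 = (49 - 13*(1/4 - 22))*31 = (49 - 13*(-87/4))*31 = (49 + 1131/4)*31 = (1327/4)*31 = 41137/4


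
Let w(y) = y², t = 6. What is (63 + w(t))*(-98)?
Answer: -9702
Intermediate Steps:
(63 + w(t))*(-98) = (63 + 6²)*(-98) = (63 + 36)*(-98) = 99*(-98) = -9702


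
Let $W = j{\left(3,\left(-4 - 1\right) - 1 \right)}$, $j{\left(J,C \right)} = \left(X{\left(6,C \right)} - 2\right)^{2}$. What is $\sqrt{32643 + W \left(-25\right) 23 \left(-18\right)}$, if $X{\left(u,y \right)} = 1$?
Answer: $3 \sqrt{4777} \approx 207.35$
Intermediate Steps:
$j{\left(J,C \right)} = 1$ ($j{\left(J,C \right)} = \left(1 - 2\right)^{2} = \left(-1\right)^{2} = 1$)
$W = 1$
$\sqrt{32643 + W \left(-25\right) 23 \left(-18\right)} = \sqrt{32643 + 1 \left(-25\right) 23 \left(-18\right)} = \sqrt{32643 + 1 \left(\left(-575\right) \left(-18\right)\right)} = \sqrt{32643 + 1 \cdot 10350} = \sqrt{32643 + 10350} = \sqrt{42993} = 3 \sqrt{4777}$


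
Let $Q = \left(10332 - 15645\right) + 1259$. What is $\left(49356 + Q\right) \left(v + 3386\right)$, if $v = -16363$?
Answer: $-587884054$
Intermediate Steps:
$Q = -4054$ ($Q = -5313 + 1259 = -4054$)
$\left(49356 + Q\right) \left(v + 3386\right) = \left(49356 - 4054\right) \left(-16363 + 3386\right) = 45302 \left(-12977\right) = -587884054$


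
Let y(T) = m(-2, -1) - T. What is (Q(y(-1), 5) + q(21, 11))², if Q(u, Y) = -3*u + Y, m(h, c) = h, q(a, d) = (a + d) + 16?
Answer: 3136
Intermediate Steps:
q(a, d) = 16 + a + d
y(T) = -2 - T
Q(u, Y) = Y - 3*u
(Q(y(-1), 5) + q(21, 11))² = ((5 - 3*(-2 - 1*(-1))) + (16 + 21 + 11))² = ((5 - 3*(-2 + 1)) + 48)² = ((5 - 3*(-1)) + 48)² = ((5 + 3) + 48)² = (8 + 48)² = 56² = 3136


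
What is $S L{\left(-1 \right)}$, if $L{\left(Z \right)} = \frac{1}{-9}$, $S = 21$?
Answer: $- \frac{7}{3} \approx -2.3333$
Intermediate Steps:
$L{\left(Z \right)} = - \frac{1}{9}$
$S L{\left(-1 \right)} = 21 \left(- \frac{1}{9}\right) = - \frac{7}{3}$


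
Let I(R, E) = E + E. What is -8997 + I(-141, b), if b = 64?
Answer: -8869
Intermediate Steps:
I(R, E) = 2*E
-8997 + I(-141, b) = -8997 + 2*64 = -8997 + 128 = -8869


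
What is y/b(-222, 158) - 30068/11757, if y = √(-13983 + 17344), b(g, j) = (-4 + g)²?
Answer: -30068/11757 + √3361/51076 ≈ -2.5563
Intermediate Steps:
y = √3361 ≈ 57.974
y/b(-222, 158) - 30068/11757 = √3361/((-4 - 222)²) - 30068/11757 = √3361/((-226)²) - 30068*1/11757 = √3361/51076 - 30068/11757 = -30068/11757 + √3361/51076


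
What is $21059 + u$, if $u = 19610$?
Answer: $40669$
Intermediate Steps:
$21059 + u = 21059 + 19610 = 40669$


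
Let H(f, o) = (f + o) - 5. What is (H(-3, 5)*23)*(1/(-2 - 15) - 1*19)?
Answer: 22356/17 ≈ 1315.1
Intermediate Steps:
H(f, o) = -5 + f + o
(H(-3, 5)*23)*(1/(-2 - 15) - 1*19) = ((-5 - 3 + 5)*23)*(1/(-2 - 15) - 1*19) = (-3*23)*(1/(-17) - 19) = -69*(-1/17 - 19) = -69*(-324/17) = 22356/17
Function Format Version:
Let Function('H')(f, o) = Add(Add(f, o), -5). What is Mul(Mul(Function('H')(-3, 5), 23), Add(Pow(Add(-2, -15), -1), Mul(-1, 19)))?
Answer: Rational(22356, 17) ≈ 1315.1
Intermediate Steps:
Function('H')(f, o) = Add(-5, f, o)
Mul(Mul(Function('H')(-3, 5), 23), Add(Pow(Add(-2, -15), -1), Mul(-1, 19))) = Mul(Mul(Add(-5, -3, 5), 23), Add(Pow(Add(-2, -15), -1), Mul(-1, 19))) = Mul(Mul(-3, 23), Add(Pow(-17, -1), -19)) = Mul(-69, Add(Rational(-1, 17), -19)) = Mul(-69, Rational(-324, 17)) = Rational(22356, 17)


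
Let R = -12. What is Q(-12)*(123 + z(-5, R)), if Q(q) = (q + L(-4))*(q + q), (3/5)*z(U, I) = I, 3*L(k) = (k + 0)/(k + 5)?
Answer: 32960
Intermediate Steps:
L(k) = k/(3*(5 + k)) (L(k) = ((k + 0)/(k + 5))/3 = (k/(5 + k))/3 = k/(3*(5 + k)))
z(U, I) = 5*I/3
Q(q) = 2*q*(-4/3 + q) (Q(q) = (q + (⅓)*(-4)/(5 - 4))*(q + q) = (q + (⅓)*(-4)/1)*(2*q) = (q + (⅓)*(-4)*1)*(2*q) = (q - 4/3)*(2*q) = (-4/3 + q)*(2*q) = 2*q*(-4/3 + q))
Q(-12)*(123 + z(-5, R)) = ((⅔)*(-12)*(-4 + 3*(-12)))*(123 + (5/3)*(-12)) = ((⅔)*(-12)*(-4 - 36))*(123 - 20) = ((⅔)*(-12)*(-40))*103 = 320*103 = 32960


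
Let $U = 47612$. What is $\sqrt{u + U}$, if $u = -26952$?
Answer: $2 \sqrt{5165} \approx 143.74$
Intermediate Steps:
$\sqrt{u + U} = \sqrt{-26952 + 47612} = \sqrt{20660} = 2 \sqrt{5165}$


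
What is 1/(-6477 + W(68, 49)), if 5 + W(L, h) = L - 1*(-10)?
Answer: -1/6404 ≈ -0.00015615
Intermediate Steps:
W(L, h) = 5 + L (W(L, h) = -5 + (L - 1*(-10)) = -5 + (L + 10) = -5 + (10 + L) = 5 + L)
1/(-6477 + W(68, 49)) = 1/(-6477 + (5 + 68)) = 1/(-6477 + 73) = 1/(-6404) = -1/6404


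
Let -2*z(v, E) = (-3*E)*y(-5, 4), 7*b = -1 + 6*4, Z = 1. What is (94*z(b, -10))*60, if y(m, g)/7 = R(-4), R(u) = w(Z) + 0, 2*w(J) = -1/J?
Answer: 296100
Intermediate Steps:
w(J) = -1/(2*J) (w(J) = (-1/J)/2 = -1/(2*J))
R(u) = -½ (R(u) = -½/1 + 0 = -½*1 + 0 = -½ + 0 = -½)
y(m, g) = -7/2 (y(m, g) = 7*(-½) = -7/2)
b = 23/7 (b = (-1 + 6*4)/7 = (-1 + 24)/7 = (⅐)*23 = 23/7 ≈ 3.2857)
z(v, E) = -21*E/4 (z(v, E) = -(-3*E)*(-7)/(2*2) = -21*E/4)
(94*z(b, -10))*60 = (94*(-21/4*(-10)))*60 = (94*(105/2))*60 = 4935*60 = 296100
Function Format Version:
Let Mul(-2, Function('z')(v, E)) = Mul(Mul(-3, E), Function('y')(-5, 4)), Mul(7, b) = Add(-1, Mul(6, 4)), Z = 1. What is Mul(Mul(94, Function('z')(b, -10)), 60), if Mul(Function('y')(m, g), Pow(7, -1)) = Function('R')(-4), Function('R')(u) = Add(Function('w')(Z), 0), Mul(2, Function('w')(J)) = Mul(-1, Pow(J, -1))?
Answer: 296100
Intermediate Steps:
Function('w')(J) = Mul(Rational(-1, 2), Pow(J, -1)) (Function('w')(J) = Mul(Rational(1, 2), Mul(-1, Pow(J, -1))) = Mul(Rational(-1, 2), Pow(J, -1)))
Function('R')(u) = Rational(-1, 2) (Function('R')(u) = Add(Mul(Rational(-1, 2), Pow(1, -1)), 0) = Add(Mul(Rational(-1, 2), 1), 0) = Add(Rational(-1, 2), 0) = Rational(-1, 2))
Function('y')(m, g) = Rational(-7, 2) (Function('y')(m, g) = Mul(7, Rational(-1, 2)) = Rational(-7, 2))
b = Rational(23, 7) (b = Mul(Rational(1, 7), Add(-1, Mul(6, 4))) = Mul(Rational(1, 7), Add(-1, 24)) = Mul(Rational(1, 7), 23) = Rational(23, 7) ≈ 3.2857)
Function('z')(v, E) = Mul(Rational(-21, 4), E) (Function('z')(v, E) = Mul(Rational(-1, 2), Mul(Mul(-3, E), Rational(-7, 2))) = Mul(Rational(-1, 2), Mul(Rational(21, 2), E)) = Mul(Rational(-21, 4), E))
Mul(Mul(94, Function('z')(b, -10)), 60) = Mul(Mul(94, Mul(Rational(-21, 4), -10)), 60) = Mul(Mul(94, Rational(105, 2)), 60) = Mul(4935, 60) = 296100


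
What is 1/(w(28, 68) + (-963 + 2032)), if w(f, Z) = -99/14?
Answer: 14/14867 ≈ 0.00094168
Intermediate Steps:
w(f, Z) = -99/14 (w(f, Z) = -99*1/14 = -99/14)
1/(w(28, 68) + (-963 + 2032)) = 1/(-99/14 + (-963 + 2032)) = 1/(-99/14 + 1069) = 1/(14867/14) = 14/14867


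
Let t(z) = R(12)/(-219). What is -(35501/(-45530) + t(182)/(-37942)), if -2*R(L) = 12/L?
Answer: 294988411063/378322337940 ≈ 0.77973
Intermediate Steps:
R(L) = -6/L
t(z) = 1/438 (t(z) = -6/12/(-219) = -6*1/12*(-1/219) = -½*(-1/219) = 1/438)
-(35501/(-45530) + t(182)/(-37942)) = -(35501/(-45530) + (1/438)/(-37942)) = -(35501*(-1/45530) + (1/438)*(-1/37942)) = -(-35501/45530 - 1/16618596) = -1*(-294988411063/378322337940) = 294988411063/378322337940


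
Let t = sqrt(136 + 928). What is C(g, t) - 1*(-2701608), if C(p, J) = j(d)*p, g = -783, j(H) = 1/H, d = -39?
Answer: 35121165/13 ≈ 2.7016e+6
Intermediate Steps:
t = 2*sqrt(266) (t = sqrt(1064) = 2*sqrt(266) ≈ 32.619)
C(p, J) = -p/39 (C(p, J) = p/(-39) = -p/39)
C(g, t) - 1*(-2701608) = -1/39*(-783) - 1*(-2701608) = 261/13 + 2701608 = 35121165/13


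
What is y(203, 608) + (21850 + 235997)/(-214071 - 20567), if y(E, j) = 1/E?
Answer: -52108303/47631514 ≈ -1.0940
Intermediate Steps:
y(203, 608) + (21850 + 235997)/(-214071 - 20567) = 1/203 + (21850 + 235997)/(-214071 - 20567) = 1/203 + 257847/(-234638) = 1/203 + 257847*(-1/234638) = 1/203 - 257847/234638 = -52108303/47631514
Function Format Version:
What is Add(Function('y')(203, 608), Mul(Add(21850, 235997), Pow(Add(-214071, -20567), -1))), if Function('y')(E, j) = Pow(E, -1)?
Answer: Rational(-52108303, 47631514) ≈ -1.0940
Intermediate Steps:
Add(Function('y')(203, 608), Mul(Add(21850, 235997), Pow(Add(-214071, -20567), -1))) = Add(Pow(203, -1), Mul(Add(21850, 235997), Pow(Add(-214071, -20567), -1))) = Add(Rational(1, 203), Mul(257847, Pow(-234638, -1))) = Add(Rational(1, 203), Mul(257847, Rational(-1, 234638))) = Add(Rational(1, 203), Rational(-257847, 234638)) = Rational(-52108303, 47631514)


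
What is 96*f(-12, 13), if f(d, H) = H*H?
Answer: 16224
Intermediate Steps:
f(d, H) = H²
96*f(-12, 13) = 96*13² = 96*169 = 16224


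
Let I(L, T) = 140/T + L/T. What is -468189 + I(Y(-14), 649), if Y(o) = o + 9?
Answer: -303854526/649 ≈ -4.6819e+5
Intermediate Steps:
Y(o) = 9 + o
-468189 + I(Y(-14), 649) = -468189 + (140 + (9 - 14))/649 = -468189 + (140 - 5)/649 = -468189 + (1/649)*135 = -468189 + 135/649 = -303854526/649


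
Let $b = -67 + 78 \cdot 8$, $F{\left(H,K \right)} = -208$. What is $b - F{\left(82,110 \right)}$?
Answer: $765$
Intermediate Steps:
$b = 557$ ($b = -67 + 624 = 557$)
$b - F{\left(82,110 \right)} = 557 - -208 = 557 + 208 = 765$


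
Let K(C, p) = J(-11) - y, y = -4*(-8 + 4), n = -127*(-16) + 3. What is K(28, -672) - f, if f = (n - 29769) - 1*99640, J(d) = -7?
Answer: 127351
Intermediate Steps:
n = 2035 (n = 2032 + 3 = 2035)
y = 16 (y = -4*(-4) = 16)
f = -127374 (f = (2035 - 29769) - 1*99640 = -27734 - 99640 = -127374)
K(C, p) = -23 (K(C, p) = -7 - 1*16 = -7 - 16 = -23)
K(28, -672) - f = -23 - 1*(-127374) = -23 + 127374 = 127351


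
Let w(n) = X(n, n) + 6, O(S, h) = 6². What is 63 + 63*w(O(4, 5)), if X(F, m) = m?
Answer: 2709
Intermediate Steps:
O(S, h) = 36
w(n) = 6 + n (w(n) = n + 6 = 6 + n)
63 + 63*w(O(4, 5)) = 63 + 63*(6 + 36) = 63 + 63*42 = 63 + 2646 = 2709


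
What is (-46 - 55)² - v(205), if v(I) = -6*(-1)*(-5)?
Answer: 10231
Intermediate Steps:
v(I) = -30 (v(I) = 6*(-5) = -30)
(-46 - 55)² - v(205) = (-46 - 55)² - 1*(-30) = (-101)² + 30 = 10201 + 30 = 10231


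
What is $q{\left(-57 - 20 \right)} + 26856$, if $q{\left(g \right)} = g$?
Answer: $26779$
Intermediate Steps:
$q{\left(-57 - 20 \right)} + 26856 = \left(-57 - 20\right) + 26856 = -77 + 26856 = 26779$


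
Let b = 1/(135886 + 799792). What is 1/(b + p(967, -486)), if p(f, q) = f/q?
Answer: -113684877/226200035 ≈ -0.50259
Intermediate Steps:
b = 1/935678 ≈ 1.0687e-6
1/(b + p(967, -486)) = 1/(1/935678 + 967/(-486)) = 1/(1/935678 + 967*(-1/486)) = 1/(1/935678 - 967/486) = 1/(-226200035/113684877) = -113684877/226200035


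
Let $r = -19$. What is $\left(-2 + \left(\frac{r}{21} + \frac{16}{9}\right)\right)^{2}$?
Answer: $\frac{5041}{3969} \approx 1.2701$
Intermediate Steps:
$\left(-2 + \left(\frac{r}{21} + \frac{16}{9}\right)\right)^{2} = \left(-2 + \left(- \frac{19}{21} + \frac{16}{9}\right)\right)^{2} = \left(-2 + \frac{55}{63}\right)^{2} = \left(- \frac{71}{63}\right)^{2} = \frac{5041}{3969}$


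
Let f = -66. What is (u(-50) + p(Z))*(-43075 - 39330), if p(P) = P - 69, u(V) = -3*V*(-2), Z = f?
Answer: 35846175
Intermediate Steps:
Z = -66
u(V) = 6*V
p(P) = -69 + P
(u(-50) + p(Z))*(-43075 - 39330) = (6*(-50) + (-69 - 66))*(-43075 - 39330) = (-300 - 135)*(-82405) = -435*(-82405) = 35846175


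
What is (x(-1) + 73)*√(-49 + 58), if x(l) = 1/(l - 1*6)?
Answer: 1530/7 ≈ 218.57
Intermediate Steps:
x(l) = 1/(-6 + l) (x(l) = 1/(l - 6) = 1/(-6 + l))
(x(-1) + 73)*√(-49 + 58) = (1/(-6 - 1) + 73)*√(-49 + 58) = (1/(-7) + 73)*√9 = (-⅐ + 73)*3 = (510/7)*3 = 1530/7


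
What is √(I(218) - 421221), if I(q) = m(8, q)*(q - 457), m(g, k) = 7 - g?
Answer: I*√420982 ≈ 648.83*I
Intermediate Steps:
I(q) = 457 - q (I(q) = (7 - 1*8)*(q - 457) = (7 - 8)*(-457 + q) = -(-457 + q) = 457 - q)
√(I(218) - 421221) = √((457 - 1*218) - 421221) = √((457 - 218) - 421221) = √(239 - 421221) = √(-420982) = I*√420982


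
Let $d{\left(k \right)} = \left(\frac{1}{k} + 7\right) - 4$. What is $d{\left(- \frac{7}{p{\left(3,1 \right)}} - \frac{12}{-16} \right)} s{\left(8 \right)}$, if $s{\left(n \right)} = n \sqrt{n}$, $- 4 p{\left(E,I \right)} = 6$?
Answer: $\frac{3312 \sqrt{2}}{65} \approx 72.06$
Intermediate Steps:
$p{\left(E,I \right)} = - \frac{3}{2}$ ($p{\left(E,I \right)} = \left(- \frac{1}{4}\right) 6 = - \frac{3}{2}$)
$s{\left(n \right)} = n^{\frac{3}{2}}$
$d{\left(k \right)} = 3 + \frac{1}{k}$ ($d{\left(k \right)} = \left(7 + \frac{1}{k}\right) - 4 = 3 + \frac{1}{k}$)
$d{\left(- \frac{7}{p{\left(3,1 \right)}} - \frac{12}{-16} \right)} s{\left(8 \right)} = \left(3 + \frac{1}{- \frac{7}{- \frac{3}{2}} - \frac{12}{-16}}\right) 8^{\frac{3}{2}} = \left(3 + \frac{1}{\left(-7\right) \left(- \frac{2}{3}\right) - - \frac{3}{4}}\right) 16 \sqrt{2} = \left(3 + \frac{1}{\frac{14}{3} + \frac{3}{4}}\right) 16 \sqrt{2} = \left(3 + \frac{1}{\frac{65}{12}}\right) 16 \sqrt{2} = \left(3 + \frac{12}{65}\right) 16 \sqrt{2} = \frac{207 \cdot 16 \sqrt{2}}{65} = \frac{3312 \sqrt{2}}{65}$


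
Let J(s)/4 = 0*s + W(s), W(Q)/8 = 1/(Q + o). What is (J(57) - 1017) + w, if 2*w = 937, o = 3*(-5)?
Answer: -23005/42 ≈ -547.74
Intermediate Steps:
o = -15
w = 937/2 (w = (1/2)*937 = 937/2 ≈ 468.50)
W(Q) = 8/(-15 + Q) (W(Q) = 8/(Q - 15) = 8/(-15 + Q))
J(s) = 32/(-15 + s) (J(s) = 4*(0*s + 8/(-15 + s)) = 4*(0 + 8/(-15 + s)) = 4*(8/(-15 + s)) = 32/(-15 + s))
(J(57) - 1017) + w = (32/(-15 + 57) - 1017) + 937/2 = (32/42 - 1017) + 937/2 = (32*(1/42) - 1017) + 937/2 = (16/21 - 1017) + 937/2 = -21341/21 + 937/2 = -23005/42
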